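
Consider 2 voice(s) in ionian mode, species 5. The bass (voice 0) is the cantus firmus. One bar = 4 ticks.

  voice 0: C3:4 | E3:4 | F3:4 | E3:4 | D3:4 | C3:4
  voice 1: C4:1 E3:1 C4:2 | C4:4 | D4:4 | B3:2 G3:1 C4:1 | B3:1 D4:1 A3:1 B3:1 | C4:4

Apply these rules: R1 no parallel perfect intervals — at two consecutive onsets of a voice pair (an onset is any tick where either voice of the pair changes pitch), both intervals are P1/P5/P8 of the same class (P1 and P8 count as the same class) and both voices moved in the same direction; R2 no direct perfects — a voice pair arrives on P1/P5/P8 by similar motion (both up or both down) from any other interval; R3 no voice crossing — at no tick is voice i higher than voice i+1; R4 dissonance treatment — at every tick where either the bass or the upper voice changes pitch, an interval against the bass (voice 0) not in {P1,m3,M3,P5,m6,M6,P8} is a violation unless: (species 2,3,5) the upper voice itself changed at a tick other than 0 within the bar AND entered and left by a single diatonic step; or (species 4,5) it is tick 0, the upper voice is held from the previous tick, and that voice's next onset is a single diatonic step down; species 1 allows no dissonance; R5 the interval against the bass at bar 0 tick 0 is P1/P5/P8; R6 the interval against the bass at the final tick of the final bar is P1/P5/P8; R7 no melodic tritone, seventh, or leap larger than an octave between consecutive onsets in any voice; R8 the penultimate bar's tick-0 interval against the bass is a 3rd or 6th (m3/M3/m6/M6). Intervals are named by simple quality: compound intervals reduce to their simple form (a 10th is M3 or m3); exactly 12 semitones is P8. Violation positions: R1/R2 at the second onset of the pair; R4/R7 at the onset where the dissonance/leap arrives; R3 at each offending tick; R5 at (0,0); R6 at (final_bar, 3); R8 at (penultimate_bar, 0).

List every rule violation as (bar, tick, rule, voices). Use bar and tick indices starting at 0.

bar 0: v0=C3 v1=C4 downbeat P8
bar 1: v0=E3 v1=C4 downbeat m6
bar 2: v0=F3 v1=D4 downbeat M6
bar 3: v0=E3 v1=B3 downbeat P5
bar 4: v0=D3 v1=B3 downbeat M6
bar 5: v0=C3 v1=C4 downbeat P8
  -> R2 @ bar 3 tick 0 v(0, 1): F3/D4 M6 -> E3/B3 P5 similar

(3, 0, R2, (0, 1))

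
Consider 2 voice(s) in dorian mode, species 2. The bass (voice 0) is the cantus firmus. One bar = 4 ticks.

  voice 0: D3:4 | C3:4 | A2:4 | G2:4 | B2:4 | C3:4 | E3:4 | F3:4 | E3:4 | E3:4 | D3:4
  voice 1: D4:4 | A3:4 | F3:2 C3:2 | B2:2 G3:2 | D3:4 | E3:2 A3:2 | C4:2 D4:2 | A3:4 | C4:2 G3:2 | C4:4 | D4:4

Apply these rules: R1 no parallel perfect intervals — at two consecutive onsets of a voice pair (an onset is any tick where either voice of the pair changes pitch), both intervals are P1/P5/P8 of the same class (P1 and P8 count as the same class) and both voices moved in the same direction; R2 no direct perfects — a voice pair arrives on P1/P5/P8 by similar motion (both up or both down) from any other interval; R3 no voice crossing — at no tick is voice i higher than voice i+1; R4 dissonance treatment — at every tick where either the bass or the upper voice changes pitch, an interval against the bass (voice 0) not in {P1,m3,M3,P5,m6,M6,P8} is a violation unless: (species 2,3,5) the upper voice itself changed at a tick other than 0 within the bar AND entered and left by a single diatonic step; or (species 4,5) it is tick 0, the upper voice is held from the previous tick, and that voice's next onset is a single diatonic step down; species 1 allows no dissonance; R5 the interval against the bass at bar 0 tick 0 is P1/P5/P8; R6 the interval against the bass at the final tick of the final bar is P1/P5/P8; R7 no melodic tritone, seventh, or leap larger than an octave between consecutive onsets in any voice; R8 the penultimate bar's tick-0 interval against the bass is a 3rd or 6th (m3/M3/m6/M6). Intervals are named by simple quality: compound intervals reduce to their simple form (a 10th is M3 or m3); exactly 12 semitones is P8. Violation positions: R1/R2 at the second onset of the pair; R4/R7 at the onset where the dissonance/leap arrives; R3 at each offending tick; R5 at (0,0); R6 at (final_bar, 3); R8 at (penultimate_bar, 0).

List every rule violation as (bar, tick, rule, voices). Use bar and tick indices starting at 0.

bar 0: v0=D3 v1=D4 downbeat P8
bar 1: v0=C3 v1=A3 downbeat M6
bar 2: v0=A2 v1=F3 downbeat m6
bar 3: v0=G2 v1=B2 downbeat M3
bar 4: v0=B2 v1=D3 downbeat m3
bar 5: v0=C3 v1=E3 downbeat M3
bar 6: v0=E3 v1=C4 downbeat m6
bar 7: v0=F3 v1=A3 downbeat M3
bar 8: v0=E3 v1=C4 downbeat m6
bar 9: v0=E3 v1=C4 downbeat m6
bar 10: v0=D3 v1=D4 downbeat P8
  -> R4 @ bar 6 tick 2 v(0, 1): E3/D4 m7 untreated

(6, 2, R4, (0, 1))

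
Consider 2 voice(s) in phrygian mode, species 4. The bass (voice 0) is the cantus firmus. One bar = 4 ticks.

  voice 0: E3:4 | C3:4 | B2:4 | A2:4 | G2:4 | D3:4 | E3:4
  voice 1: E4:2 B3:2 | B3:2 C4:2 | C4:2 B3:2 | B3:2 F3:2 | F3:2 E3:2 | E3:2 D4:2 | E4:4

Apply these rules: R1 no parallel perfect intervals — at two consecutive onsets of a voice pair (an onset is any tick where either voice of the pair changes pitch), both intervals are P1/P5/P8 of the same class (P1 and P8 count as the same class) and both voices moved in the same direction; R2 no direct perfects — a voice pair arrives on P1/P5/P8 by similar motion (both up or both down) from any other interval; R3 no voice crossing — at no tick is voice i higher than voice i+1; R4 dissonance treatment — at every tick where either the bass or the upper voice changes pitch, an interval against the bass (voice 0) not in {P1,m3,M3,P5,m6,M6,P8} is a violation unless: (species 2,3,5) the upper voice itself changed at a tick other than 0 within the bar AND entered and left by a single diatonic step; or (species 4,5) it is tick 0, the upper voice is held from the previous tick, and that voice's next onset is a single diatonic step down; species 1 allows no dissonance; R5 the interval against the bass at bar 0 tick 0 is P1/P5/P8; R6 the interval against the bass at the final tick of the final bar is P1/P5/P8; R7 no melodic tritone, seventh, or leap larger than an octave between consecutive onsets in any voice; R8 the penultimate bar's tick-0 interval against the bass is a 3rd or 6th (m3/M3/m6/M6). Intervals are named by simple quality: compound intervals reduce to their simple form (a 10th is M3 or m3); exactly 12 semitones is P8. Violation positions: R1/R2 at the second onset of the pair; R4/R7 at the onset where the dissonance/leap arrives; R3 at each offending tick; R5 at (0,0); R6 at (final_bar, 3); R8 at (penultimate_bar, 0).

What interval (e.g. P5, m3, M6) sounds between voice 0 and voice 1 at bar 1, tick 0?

voice 0=C3 voice 1=B3 -> M7

M7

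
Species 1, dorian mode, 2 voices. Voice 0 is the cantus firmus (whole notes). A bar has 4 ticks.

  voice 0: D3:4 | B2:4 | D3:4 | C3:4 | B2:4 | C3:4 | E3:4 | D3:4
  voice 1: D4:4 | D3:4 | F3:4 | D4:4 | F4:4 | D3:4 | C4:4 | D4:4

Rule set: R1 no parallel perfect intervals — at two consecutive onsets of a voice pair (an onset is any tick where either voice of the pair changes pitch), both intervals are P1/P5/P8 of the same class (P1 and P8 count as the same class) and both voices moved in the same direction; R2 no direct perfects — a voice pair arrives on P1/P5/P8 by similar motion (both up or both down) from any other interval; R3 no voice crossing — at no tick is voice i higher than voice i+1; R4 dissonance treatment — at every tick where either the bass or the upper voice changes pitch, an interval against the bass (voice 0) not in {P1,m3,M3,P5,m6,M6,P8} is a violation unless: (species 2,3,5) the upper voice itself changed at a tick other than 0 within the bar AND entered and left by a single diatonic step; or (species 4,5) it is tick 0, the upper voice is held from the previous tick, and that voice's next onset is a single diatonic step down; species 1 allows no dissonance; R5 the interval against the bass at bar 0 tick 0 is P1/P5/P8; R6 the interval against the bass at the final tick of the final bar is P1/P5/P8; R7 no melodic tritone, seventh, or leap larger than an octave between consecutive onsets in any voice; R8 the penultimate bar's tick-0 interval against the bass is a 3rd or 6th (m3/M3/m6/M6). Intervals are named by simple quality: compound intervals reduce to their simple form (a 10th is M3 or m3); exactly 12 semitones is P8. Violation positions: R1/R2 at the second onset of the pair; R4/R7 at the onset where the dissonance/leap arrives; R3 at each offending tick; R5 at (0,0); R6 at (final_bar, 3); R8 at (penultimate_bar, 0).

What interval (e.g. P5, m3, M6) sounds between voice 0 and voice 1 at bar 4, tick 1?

voice 0=B2 voice 1=F4 -> TT

TT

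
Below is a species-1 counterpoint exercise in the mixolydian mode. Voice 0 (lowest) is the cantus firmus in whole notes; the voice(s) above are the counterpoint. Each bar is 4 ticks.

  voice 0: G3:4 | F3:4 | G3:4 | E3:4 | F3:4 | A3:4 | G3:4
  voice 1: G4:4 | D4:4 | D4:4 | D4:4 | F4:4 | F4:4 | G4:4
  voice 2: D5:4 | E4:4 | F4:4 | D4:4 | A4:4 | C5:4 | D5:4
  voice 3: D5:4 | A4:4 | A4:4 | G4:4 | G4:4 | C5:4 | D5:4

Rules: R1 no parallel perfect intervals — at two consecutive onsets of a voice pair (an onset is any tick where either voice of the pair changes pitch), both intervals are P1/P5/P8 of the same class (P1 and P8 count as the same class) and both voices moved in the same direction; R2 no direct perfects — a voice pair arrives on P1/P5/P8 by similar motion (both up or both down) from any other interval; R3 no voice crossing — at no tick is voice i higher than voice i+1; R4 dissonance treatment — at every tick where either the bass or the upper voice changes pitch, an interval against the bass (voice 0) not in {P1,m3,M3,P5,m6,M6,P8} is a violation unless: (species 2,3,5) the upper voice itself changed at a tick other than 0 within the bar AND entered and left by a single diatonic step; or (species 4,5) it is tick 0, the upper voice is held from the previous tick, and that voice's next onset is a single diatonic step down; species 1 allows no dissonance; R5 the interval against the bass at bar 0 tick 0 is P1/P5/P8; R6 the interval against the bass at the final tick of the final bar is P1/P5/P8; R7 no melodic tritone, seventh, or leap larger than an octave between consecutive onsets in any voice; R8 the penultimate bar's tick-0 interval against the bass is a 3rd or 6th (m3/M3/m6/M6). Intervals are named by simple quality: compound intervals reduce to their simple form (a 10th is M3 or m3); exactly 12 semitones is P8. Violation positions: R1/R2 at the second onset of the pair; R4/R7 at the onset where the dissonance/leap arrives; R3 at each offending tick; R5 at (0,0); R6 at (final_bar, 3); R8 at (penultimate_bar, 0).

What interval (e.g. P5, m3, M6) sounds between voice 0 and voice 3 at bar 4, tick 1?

M2

voice 0=F3 voice 3=G4 -> M2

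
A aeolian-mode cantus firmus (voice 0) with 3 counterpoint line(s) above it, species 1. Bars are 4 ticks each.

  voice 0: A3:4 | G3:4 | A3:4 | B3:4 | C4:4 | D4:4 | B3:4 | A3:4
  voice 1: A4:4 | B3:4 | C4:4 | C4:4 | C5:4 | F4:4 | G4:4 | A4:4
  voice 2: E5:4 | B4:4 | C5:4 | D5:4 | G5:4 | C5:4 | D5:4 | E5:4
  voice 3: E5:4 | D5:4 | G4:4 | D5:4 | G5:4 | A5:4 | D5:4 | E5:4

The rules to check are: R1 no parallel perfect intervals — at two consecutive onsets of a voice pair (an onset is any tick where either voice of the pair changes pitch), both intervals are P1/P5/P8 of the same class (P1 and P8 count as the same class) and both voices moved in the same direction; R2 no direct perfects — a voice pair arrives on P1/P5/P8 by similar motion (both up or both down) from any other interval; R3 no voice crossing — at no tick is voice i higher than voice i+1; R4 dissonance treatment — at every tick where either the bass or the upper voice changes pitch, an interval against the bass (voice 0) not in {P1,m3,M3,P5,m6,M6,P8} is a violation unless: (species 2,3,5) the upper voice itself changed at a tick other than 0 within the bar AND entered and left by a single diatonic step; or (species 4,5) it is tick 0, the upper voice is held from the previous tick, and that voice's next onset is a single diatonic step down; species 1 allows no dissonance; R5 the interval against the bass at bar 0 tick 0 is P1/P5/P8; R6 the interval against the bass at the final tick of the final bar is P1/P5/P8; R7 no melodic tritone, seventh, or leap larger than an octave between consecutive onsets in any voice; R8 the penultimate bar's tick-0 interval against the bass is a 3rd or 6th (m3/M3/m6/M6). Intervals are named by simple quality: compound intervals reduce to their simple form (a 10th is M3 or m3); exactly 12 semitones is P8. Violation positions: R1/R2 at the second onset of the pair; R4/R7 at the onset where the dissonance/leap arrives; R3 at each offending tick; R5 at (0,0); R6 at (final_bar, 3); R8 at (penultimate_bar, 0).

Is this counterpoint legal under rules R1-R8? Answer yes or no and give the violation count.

bar 0: v0=A3 v1=A4 v2=E5 v3=E5 (P5)
bar 1: v0=G3 v1=B3 v2=B4 v3=D5 (P5)
bar 2: v0=A3 v1=C4 v2=C5 v3=G4 (m7)
bar 3: v0=B3 v1=C4 v2=D5 v3=D5 (m3)
bar 4: v0=C4 v1=C5 v2=G5 v3=G5 (P5)
bar 5: v0=D4 v1=F4 v2=C5 v3=A5 (P5)
bar 6: v0=B3 v1=G4 v2=D5 v3=D5 (m3)
bar 7: v0=A3 v1=A4 v2=E5 v3=E5 (P5)
  R1 @ bar1.0: A3/E5 P5 -> G3/D5 P5 similar
  R2 @ bar1.0: A4/E5 P5 -> B3/B4 P8 similar
  R7 @ bar1.0: A4->B3 leap 10st
  R1 @ bar2.0: B3/B4 P8 -> C4/C5 P8 similar
  R3 @ bar2.0: C5 above G4
  R4 @ bar2.0: A3/G4 m7 untreated
  R3 @ bar2.1: C5 above G4
  R3 @ bar2.2: C5 above G4
  R3 @ bar2.3: C5 above G4
  R2 @ bar3.0: C5/G4 P4 -> D5/D5 P1 similar
  R4 @ bar3.0: B3/C4 m2 untreated
  R1 @ bar4.0: D5/D5 P1 -> G5/G5 P1 similar
  R2 @ bar4.0: B3/C4 m2 -> C4/C5 P8 similar
  R2 @ bar4.0: B3/D5 m3 -> C4/G5 P5 similar
  R2 @ bar4.0: B3/D5 m3 -> C4/G5 P5 similar
  R2 @ bar4.0: C4/D5 M2 -> C5/G5 P5 similar
  R2 @ bar4.0: C4/D5 M2 -> C5/G5 P5 similar
  R1 @ bar5.0: C4/G5 P5 -> D4/A5 P5 similar
  R1 @ bar5.0: C5/G5 P5 -> F4/C5 P5 similar
  R4 @ bar5.0: D4/C5 m7 untreated
  R1 @ bar6.0: F4/C5 P5 -> G4/D5 P5 similar
  R1 @ bar7.0: G4/D5 P5 -> A4/E5 P5 similar
  R1 @ bar7.0: G4/D5 P5 -> A4/E5 P5 similar
  R1 @ bar7.0: D5/D5 P1 -> E5/E5 P1 similar

No (24 violations)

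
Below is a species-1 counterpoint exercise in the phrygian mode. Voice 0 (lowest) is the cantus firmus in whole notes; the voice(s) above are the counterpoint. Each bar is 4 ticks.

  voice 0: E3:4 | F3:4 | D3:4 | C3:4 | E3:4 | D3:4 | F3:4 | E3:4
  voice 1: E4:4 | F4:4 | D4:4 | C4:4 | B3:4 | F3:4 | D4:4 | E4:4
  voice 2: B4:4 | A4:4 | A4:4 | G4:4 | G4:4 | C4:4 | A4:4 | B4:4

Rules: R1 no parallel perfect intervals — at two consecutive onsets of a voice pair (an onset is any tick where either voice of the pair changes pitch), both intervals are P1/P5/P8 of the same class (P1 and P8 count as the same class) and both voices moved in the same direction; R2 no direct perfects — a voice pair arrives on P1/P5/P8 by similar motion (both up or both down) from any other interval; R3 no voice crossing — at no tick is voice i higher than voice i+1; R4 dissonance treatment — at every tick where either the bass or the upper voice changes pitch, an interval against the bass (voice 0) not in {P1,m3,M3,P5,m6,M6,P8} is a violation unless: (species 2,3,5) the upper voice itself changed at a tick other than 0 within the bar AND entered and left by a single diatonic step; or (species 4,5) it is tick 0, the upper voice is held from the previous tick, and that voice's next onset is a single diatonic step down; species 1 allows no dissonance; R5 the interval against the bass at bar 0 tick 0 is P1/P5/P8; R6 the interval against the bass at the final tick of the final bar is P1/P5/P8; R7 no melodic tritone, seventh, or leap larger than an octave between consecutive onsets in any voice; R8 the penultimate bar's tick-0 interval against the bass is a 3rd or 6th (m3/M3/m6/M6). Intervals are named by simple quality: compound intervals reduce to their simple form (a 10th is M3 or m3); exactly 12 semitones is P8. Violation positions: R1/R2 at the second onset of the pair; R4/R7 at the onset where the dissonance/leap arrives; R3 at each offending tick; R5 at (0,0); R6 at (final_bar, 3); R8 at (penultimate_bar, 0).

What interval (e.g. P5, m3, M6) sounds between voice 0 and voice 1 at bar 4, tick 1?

P5

voice 0=E3 voice 1=B3 -> P5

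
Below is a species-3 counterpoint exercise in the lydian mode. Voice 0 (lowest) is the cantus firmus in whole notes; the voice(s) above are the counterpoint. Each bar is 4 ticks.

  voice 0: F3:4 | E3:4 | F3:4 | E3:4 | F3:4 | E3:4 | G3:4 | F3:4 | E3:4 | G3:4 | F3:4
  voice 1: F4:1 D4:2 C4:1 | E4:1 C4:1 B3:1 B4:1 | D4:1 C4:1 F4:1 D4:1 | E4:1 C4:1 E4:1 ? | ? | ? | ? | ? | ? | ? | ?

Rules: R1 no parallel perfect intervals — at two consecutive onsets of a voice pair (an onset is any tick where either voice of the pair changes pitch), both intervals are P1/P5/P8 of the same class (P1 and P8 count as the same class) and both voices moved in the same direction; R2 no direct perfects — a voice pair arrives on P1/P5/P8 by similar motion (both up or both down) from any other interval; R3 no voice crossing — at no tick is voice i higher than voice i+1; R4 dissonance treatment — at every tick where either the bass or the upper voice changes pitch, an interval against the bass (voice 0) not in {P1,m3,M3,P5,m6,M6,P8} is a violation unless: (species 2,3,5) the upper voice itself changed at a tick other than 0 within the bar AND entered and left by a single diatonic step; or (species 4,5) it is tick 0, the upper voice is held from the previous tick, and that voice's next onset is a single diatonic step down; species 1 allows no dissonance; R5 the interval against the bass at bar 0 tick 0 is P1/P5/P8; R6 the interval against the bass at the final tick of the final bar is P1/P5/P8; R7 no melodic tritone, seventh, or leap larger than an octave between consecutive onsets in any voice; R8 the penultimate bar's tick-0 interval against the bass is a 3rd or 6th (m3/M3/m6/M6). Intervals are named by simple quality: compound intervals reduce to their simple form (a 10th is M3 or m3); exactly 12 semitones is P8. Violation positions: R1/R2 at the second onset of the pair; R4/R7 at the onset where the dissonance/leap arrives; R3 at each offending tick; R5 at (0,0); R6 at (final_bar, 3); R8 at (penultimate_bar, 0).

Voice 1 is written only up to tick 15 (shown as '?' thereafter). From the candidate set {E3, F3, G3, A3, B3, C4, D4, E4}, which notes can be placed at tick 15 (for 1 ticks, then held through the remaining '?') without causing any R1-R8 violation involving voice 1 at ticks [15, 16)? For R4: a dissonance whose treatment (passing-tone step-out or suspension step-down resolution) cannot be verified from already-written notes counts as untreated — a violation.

{B3, C4, E3, E4, G3}

E3: legal
F3: violates R4,R7
G3: legal
A3: violates R4
B3: legal
C4: legal
D4: violates R4
E4: legal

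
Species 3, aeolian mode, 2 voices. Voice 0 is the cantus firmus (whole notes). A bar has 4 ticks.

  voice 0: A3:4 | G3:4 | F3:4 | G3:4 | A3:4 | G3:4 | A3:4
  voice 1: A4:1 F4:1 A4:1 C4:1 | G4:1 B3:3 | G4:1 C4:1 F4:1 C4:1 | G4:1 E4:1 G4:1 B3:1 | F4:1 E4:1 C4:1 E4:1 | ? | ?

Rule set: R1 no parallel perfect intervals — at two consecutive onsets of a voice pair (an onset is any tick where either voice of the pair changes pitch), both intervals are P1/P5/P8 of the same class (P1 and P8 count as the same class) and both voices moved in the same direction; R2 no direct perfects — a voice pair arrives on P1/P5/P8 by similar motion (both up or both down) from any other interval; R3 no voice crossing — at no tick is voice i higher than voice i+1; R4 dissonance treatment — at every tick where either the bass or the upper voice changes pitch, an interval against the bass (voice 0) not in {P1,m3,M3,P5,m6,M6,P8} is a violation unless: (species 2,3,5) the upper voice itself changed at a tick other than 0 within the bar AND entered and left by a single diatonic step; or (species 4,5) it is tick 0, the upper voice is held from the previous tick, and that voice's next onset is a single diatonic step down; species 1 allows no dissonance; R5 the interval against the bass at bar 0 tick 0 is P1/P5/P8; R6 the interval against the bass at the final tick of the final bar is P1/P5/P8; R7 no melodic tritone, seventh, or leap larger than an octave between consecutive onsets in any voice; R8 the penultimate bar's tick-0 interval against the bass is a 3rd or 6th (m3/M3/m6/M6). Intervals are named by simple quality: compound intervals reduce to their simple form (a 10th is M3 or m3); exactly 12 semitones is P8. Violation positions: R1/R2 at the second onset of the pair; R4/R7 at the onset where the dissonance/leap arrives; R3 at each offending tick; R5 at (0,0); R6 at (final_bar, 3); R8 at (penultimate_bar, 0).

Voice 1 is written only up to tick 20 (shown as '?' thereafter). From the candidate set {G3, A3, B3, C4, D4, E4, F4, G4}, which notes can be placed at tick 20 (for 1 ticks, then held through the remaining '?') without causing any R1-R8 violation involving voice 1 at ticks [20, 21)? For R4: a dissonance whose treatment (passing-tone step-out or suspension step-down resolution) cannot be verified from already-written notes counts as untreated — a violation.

{B3, E4}

G3: violates R2,R8
A3: violates R4,R8
B3: legal
C4: violates R4,R8
D4: violates R1,R8
E4: legal
F4: violates R4,R8
G4: violates R8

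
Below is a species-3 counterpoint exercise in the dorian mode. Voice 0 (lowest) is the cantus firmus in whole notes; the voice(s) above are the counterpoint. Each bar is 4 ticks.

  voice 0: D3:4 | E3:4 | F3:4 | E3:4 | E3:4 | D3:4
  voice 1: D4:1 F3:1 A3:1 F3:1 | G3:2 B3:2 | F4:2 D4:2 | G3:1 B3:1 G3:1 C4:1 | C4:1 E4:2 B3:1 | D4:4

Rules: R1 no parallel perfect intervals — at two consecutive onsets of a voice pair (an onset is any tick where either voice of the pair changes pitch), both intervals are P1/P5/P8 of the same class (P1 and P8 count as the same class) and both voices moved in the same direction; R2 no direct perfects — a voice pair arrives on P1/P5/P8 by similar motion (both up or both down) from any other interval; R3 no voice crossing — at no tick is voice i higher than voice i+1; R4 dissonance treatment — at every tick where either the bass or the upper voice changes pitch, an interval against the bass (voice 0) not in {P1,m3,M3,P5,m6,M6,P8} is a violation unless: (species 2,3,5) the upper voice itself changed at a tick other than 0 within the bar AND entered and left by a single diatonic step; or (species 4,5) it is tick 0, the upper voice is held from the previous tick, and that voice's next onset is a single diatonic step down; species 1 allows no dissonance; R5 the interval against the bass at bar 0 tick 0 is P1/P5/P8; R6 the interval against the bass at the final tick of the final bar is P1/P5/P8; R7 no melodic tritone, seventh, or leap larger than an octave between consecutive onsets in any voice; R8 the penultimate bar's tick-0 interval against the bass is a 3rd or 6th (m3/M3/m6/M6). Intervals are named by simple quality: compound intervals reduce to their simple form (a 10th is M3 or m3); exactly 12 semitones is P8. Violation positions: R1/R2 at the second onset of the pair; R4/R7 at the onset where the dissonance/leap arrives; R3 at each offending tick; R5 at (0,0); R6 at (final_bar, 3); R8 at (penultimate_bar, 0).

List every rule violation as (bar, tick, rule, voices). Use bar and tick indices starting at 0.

bar 0: v0=D3 v1=D4 downbeat P8
bar 1: v0=E3 v1=G3 downbeat m3
bar 2: v0=F3 v1=F4 downbeat P8
bar 3: v0=E3 v1=G3 downbeat m3
bar 4: v0=E3 v1=C4 downbeat m6
bar 5: v0=D3 v1=D4 downbeat P8
  -> R2 @ bar 2 tick 0 v(0, 1): E3/B3 P5 -> F3/F4 P8 similar
  -> R7 @ bar 2 tick 0 v(1,): B3->F4 leap 6st

(2, 0, R2, (0, 1))
(2, 0, R7, (1,))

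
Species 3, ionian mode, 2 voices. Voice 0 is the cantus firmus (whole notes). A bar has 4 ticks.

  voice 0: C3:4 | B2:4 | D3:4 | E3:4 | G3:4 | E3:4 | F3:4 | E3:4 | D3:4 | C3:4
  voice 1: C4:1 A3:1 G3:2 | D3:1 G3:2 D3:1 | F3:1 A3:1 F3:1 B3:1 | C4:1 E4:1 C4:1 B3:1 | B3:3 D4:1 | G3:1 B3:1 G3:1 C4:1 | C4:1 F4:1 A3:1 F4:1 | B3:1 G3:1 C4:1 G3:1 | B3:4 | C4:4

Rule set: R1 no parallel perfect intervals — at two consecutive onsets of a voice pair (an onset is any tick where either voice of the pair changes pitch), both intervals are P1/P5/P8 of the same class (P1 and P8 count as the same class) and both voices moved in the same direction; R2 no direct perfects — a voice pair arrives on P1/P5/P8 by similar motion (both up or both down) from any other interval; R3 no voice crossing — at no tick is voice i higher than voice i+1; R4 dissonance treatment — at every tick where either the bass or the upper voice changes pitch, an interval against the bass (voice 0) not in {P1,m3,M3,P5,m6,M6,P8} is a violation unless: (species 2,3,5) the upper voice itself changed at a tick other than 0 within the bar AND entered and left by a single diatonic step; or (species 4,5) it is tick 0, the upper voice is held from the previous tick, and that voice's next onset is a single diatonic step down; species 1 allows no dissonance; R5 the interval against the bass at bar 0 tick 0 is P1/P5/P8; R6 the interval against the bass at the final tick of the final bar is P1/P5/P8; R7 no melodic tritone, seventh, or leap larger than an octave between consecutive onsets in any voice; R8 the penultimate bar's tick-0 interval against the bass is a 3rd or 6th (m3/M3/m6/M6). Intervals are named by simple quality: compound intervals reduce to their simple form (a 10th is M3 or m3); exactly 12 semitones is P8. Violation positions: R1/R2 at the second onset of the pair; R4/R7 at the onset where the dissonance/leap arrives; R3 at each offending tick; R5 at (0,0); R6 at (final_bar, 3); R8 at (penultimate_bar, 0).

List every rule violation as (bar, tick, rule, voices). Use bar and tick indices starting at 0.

bar 0: v0=C3 v1=C4 downbeat P8
bar 1: v0=B2 v1=D3 downbeat m3
bar 2: v0=D3 v1=F3 downbeat m3
bar 3: v0=E3 v1=C4 downbeat m6
bar 4: v0=G3 v1=B3 downbeat M3
bar 5: v0=E3 v1=G3 downbeat m3
bar 6: v0=F3 v1=C4 downbeat P5
bar 7: v0=E3 v1=B3 downbeat P5
bar 8: v0=D3 v1=B3 downbeat M6
bar 9: v0=C3 v1=C4 downbeat P8
  -> R7 @ bar 2 tick 3 v(1,): F3->B3 leap 6st
  -> R2 @ bar 7 tick 0 v(0, 1): F3/F4 P8 -> E3/B3 P5 similar
  -> R7 @ bar 7 tick 0 v(1,): F4->B3 leap 6st

(2, 3, R7, (1,))
(7, 0, R2, (0, 1))
(7, 0, R7, (1,))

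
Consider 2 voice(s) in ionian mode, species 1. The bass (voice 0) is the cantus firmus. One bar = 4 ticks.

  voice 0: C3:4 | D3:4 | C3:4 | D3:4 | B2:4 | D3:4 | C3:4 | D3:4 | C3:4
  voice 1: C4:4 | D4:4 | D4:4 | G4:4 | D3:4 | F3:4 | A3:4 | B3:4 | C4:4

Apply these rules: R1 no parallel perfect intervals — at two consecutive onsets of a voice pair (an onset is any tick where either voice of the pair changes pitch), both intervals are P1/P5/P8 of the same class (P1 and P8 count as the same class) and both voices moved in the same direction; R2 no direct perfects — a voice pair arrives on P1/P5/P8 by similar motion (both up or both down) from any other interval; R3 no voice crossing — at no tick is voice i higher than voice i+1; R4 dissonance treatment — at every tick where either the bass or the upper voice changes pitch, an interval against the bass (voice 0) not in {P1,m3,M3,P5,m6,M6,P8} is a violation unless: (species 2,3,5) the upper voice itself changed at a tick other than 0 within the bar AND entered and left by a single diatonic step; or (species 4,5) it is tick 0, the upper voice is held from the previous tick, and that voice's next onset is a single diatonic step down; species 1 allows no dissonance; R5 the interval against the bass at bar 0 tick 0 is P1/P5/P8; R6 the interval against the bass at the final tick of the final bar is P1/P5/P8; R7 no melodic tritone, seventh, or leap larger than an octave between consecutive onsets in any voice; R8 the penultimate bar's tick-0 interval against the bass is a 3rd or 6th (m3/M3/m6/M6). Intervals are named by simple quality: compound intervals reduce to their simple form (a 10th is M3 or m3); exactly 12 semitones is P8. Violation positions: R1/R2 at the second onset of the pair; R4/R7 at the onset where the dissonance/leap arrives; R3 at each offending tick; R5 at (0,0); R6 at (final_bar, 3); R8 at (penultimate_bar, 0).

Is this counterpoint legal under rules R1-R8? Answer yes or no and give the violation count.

No (4 violations)

bar 0: v0=C3 v1=C4 (P8)
bar 1: v0=D3 v1=D4 (P8)
bar 2: v0=C3 v1=D4 (M2)
bar 3: v0=D3 v1=G4 (P4)
bar 4: v0=B2 v1=D3 (m3)
bar 5: v0=D3 v1=F3 (m3)
bar 6: v0=C3 v1=A3 (M6)
bar 7: v0=D3 v1=B3 (M6)
bar 8: v0=C3 v1=C4 (P8)
  R1 @ bar1.0: C3/C4 P8 -> D3/D4 P8 similar
  R4 @ bar2.0: C3/D4 M2 untreated
  R4 @ bar3.0: D3/G4 P4 untreated
  R7 @ bar4.0: G4->D3 leap 17st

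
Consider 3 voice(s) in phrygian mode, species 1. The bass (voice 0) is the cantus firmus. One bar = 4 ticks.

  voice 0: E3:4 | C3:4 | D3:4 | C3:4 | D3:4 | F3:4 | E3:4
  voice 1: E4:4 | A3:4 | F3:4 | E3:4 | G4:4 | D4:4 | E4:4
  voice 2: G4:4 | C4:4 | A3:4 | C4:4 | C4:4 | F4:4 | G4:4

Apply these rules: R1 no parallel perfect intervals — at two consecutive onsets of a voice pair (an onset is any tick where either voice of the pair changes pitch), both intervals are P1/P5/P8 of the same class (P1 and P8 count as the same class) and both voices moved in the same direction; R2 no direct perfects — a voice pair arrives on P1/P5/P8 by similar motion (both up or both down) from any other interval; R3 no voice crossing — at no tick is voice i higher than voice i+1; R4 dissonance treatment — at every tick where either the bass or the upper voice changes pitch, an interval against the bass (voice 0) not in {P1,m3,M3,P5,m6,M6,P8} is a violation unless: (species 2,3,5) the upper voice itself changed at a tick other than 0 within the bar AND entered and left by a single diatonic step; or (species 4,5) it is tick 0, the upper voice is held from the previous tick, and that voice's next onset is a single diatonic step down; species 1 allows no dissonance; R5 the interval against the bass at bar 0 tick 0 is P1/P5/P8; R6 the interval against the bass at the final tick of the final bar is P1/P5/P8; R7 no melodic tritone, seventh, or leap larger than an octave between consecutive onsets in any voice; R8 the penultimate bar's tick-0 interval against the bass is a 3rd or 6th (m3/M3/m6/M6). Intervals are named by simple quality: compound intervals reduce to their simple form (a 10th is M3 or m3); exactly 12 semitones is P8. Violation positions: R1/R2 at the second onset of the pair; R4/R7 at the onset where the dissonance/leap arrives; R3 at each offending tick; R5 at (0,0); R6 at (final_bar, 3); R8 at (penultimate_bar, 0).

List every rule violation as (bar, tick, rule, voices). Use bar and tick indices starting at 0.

bar 0: v0=E3 v1=E4 v2=G4 downbeat m3
bar 1: v0=C3 v1=A3 v2=C4 downbeat P8
bar 2: v0=D3 v1=F3 v2=A3 downbeat P5
bar 3: v0=C3 v1=E3 v2=C4 downbeat P8
bar 4: v0=D3 v1=G4 v2=C4 downbeat m7
bar 5: v0=F3 v1=D4 v2=F4 downbeat P8
bar 6: v0=E3 v1=E4 v2=G4 downbeat m3
  -> R5 @ bar 0 tick 0 v(0, 2): opens on m3
  -> R2 @ bar 1 tick 0 v(0, 2): E3/G4 m3 -> C3/C4 P8 similar
  -> R3 @ bar 4 tick 0 v(1, 2): G4 above C4
  -> R4 @ bar 4 tick 0 v(0, 1): D3/G4 P4 untreated
  -> R4 @ bar 4 tick 0 v(0, 2): D3/C4 m7 untreated
  -> R7 @ bar 4 tick 0 v(1,): E3->G4 leap 15st
  -> R3 @ bar 4 tick 1 v(1, 2): G4 above C4
  -> R3 @ bar 4 tick 2 v(1, 2): G4 above C4
  -> R3 @ bar 4 tick 3 v(1, 2): G4 above C4
  -> R2 @ bar 5 tick 0 v(0, 2): D3/C4 m7 -> F3/F4 P8 similar
  -> R8 @ bar 5 tick 0 v(0, 2): penult P8 not 3rd/6th
  -> R6 @ bar 6 tick 3 v(0, 2): closes on m3

(0, 0, R5, (0, 2))
(1, 0, R2, (0, 2))
(4, 0, R3, (1, 2))
(4, 0, R4, (0, 1))
(4, 0, R4, (0, 2))
(4, 0, R7, (1,))
(4, 1, R3, (1, 2))
(4, 2, R3, (1, 2))
(4, 3, R3, (1, 2))
(5, 0, R2, (0, 2))
(5, 0, R8, (0, 2))
(6, 3, R6, (0, 2))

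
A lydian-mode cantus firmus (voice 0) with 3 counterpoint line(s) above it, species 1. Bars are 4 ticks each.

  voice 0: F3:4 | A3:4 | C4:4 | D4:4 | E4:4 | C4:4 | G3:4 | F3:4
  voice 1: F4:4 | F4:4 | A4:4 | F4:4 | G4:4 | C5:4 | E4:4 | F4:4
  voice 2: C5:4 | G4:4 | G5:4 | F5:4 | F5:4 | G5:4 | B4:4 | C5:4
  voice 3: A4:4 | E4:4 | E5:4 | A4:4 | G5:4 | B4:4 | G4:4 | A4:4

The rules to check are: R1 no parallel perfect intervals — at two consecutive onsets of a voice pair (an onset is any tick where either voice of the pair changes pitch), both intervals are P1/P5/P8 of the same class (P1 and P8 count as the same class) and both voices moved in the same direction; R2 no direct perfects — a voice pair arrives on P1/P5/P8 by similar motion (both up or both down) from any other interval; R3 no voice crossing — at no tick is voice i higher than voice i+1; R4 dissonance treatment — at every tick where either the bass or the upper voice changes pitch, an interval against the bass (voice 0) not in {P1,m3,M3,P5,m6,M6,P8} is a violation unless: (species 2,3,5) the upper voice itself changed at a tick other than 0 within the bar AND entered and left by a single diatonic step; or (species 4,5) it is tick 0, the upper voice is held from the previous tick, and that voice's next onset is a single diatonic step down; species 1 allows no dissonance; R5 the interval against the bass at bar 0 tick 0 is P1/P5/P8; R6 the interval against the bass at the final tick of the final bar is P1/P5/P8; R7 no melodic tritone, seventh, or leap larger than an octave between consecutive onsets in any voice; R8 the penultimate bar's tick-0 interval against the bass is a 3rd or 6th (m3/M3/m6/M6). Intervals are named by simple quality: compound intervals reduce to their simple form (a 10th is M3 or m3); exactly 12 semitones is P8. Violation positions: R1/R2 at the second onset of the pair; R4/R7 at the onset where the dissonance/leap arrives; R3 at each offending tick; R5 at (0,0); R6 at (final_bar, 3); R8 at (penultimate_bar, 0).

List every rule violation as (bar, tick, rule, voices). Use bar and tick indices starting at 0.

(0, 0, R3, (2, 3))
(0, 0, R5, (0, 3))
(0, 1, R3, (2, 3))
(0, 2, R3, (2, 3))
(0, 3, R3, (2, 3))
(1, 0, R3, (2, 3))
(1, 0, R4, (0, 2))
(1, 1, R3, (2, 3))
(1, 2, R3, (2, 3))
(1, 3, R3, (2, 3))
(2, 0, R2, (0, 2))
(2, 0, R2, (1, 3))
(2, 0, R3, (2, 3))
(2, 1, R3, (2, 3))
(2, 2, R3, (2, 3))
(2, 3, R3, (2, 3))
(3, 0, R2, (1, 2))
(3, 0, R3, (2, 3))
(3, 1, R3, (2, 3))
(3, 2, R3, (2, 3))
(3, 3, R3, (2, 3))
(4, 0, R2, (1, 3))
(4, 0, R4, (0, 2))
(4, 0, R7, (3,))
(5, 0, R2, (1, 2))
(5, 0, R3, (2, 3))
(5, 0, R4, (0, 3))
(5, 1, R3, (2, 3))
(5, 2, R3, (2, 3))
(5, 3, R3, (2, 3))
(6, 0, R1, (1, 2))
(6, 0, R2, (0, 3))
(6, 0, R3, (2, 3))
(6, 0, R8, (0, 3))
(6, 1, R3, (2, 3))
(6, 2, R3, (2, 3))
(6, 3, R3, (2, 3))
(7, 0, R1, (1, 2))
(7, 0, R3, (2, 3))
(7, 1, R3, (2, 3))
(7, 2, R3, (2, 3))
(7, 3, R3, (2, 3))
(7, 3, R6, (0, 3))

bar 0: v0=F3 v1=F4 v2=C5 v3=A4 downbeat M3
bar 1: v0=A3 v1=F4 v2=G4 v3=E4 downbeat P5
bar 2: v0=C4 v1=A4 v2=G5 v3=E5 downbeat M3
bar 3: v0=D4 v1=F4 v2=F5 v3=A4 downbeat P5
bar 4: v0=E4 v1=G4 v2=F5 v3=G5 downbeat m3
bar 5: v0=C4 v1=C5 v2=G5 v3=B4 downbeat M7
bar 6: v0=G3 v1=E4 v2=B4 v3=G4 downbeat P8
bar 7: v0=F3 v1=F4 v2=C5 v3=A4 downbeat M3
  -> R3 @ bar 0 tick 0 v(2, 3): C5 above A4
  -> R5 @ bar 0 tick 0 v(0, 3): opens on M3
  -> R3 @ bar 0 tick 1 v(2, 3): C5 above A4
  -> R3 @ bar 0 tick 2 v(2, 3): C5 above A4
  -> R3 @ bar 0 tick 3 v(2, 3): C5 above A4
  -> R3 @ bar 1 tick 0 v(2, 3): G4 above E4
  -> R4 @ bar 1 tick 0 v(0, 2): A3/G4 m7 untreated
  -> R3 @ bar 1 tick 1 v(2, 3): G4 above E4
  -> R3 @ bar 1 tick 2 v(2, 3): G4 above E4
  -> R3 @ bar 1 tick 3 v(2, 3): G4 above E4
  -> R2 @ bar 2 tick 0 v(0, 2): A3/G4 m7 -> C4/G5 P5 similar
  -> R2 @ bar 2 tick 0 v(1, 3): F4/E4 m2 -> A4/E5 P5 similar
  -> R3 @ bar 2 tick 0 v(2, 3): G5 above E5
  -> R3 @ bar 2 tick 1 v(2, 3): G5 above E5
  -> R3 @ bar 2 tick 2 v(2, 3): G5 above E5
  -> R3 @ bar 2 tick 3 v(2, 3): G5 above E5
  -> R2 @ bar 3 tick 0 v(1, 2): A4/G5 m7 -> F4/F5 P8 similar
  -> R3 @ bar 3 tick 0 v(2, 3): F5 above A4
  -> R3 @ bar 3 tick 1 v(2, 3): F5 above A4
  -> R3 @ bar 3 tick 2 v(2, 3): F5 above A4
  -> R3 @ bar 3 tick 3 v(2, 3): F5 above A4
  -> R2 @ bar 4 tick 0 v(1, 3): F4/A4 M3 -> G4/G5 P8 similar
  -> R4 @ bar 4 tick 0 v(0, 2): E4/F5 m2 untreated
  -> R7 @ bar 4 tick 0 v(3,): A4->G5 leap 10st
  -> R2 @ bar 5 tick 0 v(1, 2): G4/F5 m7 -> C5/G5 P5 similar
  -> R3 @ bar 5 tick 0 v(2, 3): G5 above B4
  -> R4 @ bar 5 tick 0 v(0, 3): C4/B4 M7 untreated
  -> R3 @ bar 5 tick 1 v(2, 3): G5 above B4
  -> R3 @ bar 5 tick 2 v(2, 3): G5 above B4
  -> R3 @ bar 5 tick 3 v(2, 3): G5 above B4
  -> R1 @ bar 6 tick 0 v(1, 2): C5/G5 P5 -> E4/B4 P5 similar
  -> R2 @ bar 6 tick 0 v(0, 3): C4/B4 M7 -> G3/G4 P8 similar
  -> R3 @ bar 6 tick 0 v(2, 3): B4 above G4
  -> R8 @ bar 6 tick 0 v(0, 3): penult P8 not 3rd/6th
  -> R3 @ bar 6 tick 1 v(2, 3): B4 above G4
  -> R3 @ bar 6 tick 2 v(2, 3): B4 above G4
  -> R3 @ bar 6 tick 3 v(2, 3): B4 above G4
  -> R1 @ bar 7 tick 0 v(1, 2): E4/B4 P5 -> F4/C5 P5 similar
  -> R3 @ bar 7 tick 0 v(2, 3): C5 above A4
  -> R3 @ bar 7 tick 1 v(2, 3): C5 above A4
  -> R3 @ bar 7 tick 2 v(2, 3): C5 above A4
  -> R3 @ bar 7 tick 3 v(2, 3): C5 above A4
  -> R6 @ bar 7 tick 3 v(0, 3): closes on M3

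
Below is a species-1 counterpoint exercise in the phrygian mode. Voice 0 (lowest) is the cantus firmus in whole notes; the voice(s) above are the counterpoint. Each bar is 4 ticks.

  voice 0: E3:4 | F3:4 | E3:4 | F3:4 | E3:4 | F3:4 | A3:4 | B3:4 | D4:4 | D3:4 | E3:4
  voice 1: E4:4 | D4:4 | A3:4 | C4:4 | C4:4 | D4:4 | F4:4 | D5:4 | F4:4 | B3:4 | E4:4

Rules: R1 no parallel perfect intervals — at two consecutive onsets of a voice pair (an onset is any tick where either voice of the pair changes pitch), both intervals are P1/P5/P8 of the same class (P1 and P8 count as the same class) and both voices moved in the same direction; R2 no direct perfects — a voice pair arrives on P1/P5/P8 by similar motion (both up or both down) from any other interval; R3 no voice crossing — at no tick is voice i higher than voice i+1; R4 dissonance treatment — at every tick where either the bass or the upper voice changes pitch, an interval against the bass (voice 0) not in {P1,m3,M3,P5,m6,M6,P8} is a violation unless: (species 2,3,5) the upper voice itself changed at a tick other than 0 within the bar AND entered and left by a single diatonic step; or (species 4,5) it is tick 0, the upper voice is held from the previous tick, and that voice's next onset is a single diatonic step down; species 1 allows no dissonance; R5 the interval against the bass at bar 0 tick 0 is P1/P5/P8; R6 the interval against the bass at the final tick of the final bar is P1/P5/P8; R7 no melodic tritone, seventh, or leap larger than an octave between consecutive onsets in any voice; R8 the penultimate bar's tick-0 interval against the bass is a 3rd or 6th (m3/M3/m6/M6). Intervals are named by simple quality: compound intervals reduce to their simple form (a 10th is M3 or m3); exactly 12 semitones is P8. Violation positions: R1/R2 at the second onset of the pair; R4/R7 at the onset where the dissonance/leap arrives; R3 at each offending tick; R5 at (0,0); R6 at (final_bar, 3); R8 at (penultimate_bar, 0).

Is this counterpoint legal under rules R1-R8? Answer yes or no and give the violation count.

No (4 violations)

bar 0: v0=E3 v1=E4 (P8)
bar 1: v0=F3 v1=D4 (M6)
bar 2: v0=E3 v1=A3 (P4)
bar 3: v0=F3 v1=C4 (P5)
bar 4: v0=E3 v1=C4 (m6)
bar 5: v0=F3 v1=D4 (M6)
bar 6: v0=A3 v1=F4 (m6)
bar 7: v0=B3 v1=D5 (m3)
bar 8: v0=D4 v1=F4 (m3)
bar 9: v0=D3 v1=B3 (M6)
bar 10: v0=E3 v1=E4 (P8)
  R4 @ bar2.0: E3/A3 P4 untreated
  R2 @ bar3.0: E3/A3 P4 -> F3/C4 P5 similar
  R7 @ bar9.0: F4->B3 leap 6st
  R2 @ bar10.0: D3/B3 M6 -> E3/E4 P8 similar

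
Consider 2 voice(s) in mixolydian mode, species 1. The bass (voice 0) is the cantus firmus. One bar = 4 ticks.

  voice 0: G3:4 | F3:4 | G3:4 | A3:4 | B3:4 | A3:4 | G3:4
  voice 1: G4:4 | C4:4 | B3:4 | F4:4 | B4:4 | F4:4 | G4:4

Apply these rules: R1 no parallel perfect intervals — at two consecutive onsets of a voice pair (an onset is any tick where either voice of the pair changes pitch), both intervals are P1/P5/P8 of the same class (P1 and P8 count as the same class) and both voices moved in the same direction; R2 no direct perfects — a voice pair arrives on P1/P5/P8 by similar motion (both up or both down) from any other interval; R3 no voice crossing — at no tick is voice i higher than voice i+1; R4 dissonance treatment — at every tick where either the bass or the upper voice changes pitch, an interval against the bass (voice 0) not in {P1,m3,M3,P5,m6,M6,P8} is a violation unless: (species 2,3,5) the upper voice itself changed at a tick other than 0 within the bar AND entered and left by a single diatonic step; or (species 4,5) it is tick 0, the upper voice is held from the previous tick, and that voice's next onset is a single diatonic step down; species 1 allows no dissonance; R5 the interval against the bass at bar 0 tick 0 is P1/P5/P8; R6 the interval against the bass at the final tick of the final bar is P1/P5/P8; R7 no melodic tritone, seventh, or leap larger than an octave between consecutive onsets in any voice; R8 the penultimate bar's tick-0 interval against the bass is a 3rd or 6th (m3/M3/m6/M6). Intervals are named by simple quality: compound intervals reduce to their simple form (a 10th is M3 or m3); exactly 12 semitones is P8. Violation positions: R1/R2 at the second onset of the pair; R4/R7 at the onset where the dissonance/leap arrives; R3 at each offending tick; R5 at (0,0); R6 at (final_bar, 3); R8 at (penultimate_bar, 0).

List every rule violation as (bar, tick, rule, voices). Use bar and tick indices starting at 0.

(1, 0, R2, (0, 1))
(3, 0, R7, (1,))
(4, 0, R2, (0, 1))
(4, 0, R7, (1,))
(5, 0, R7, (1,))

bar 0: v0=G3 v1=G4 downbeat P8
bar 1: v0=F3 v1=C4 downbeat P5
bar 2: v0=G3 v1=B3 downbeat M3
bar 3: v0=A3 v1=F4 downbeat m6
bar 4: v0=B3 v1=B4 downbeat P8
bar 5: v0=A3 v1=F4 downbeat m6
bar 6: v0=G3 v1=G4 downbeat P8
  -> R2 @ bar 1 tick 0 v(0, 1): G3/G4 P8 -> F3/C4 P5 similar
  -> R7 @ bar 3 tick 0 v(1,): B3->F4 leap 6st
  -> R2 @ bar 4 tick 0 v(0, 1): A3/F4 m6 -> B3/B4 P8 similar
  -> R7 @ bar 4 tick 0 v(1,): F4->B4 leap 6st
  -> R7 @ bar 5 tick 0 v(1,): B4->F4 leap 6st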